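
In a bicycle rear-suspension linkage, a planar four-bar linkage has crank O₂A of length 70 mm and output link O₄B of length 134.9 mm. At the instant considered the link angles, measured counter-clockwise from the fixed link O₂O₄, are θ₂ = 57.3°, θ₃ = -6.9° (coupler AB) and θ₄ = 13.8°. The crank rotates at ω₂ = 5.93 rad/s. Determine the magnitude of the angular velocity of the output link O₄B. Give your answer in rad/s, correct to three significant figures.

7.84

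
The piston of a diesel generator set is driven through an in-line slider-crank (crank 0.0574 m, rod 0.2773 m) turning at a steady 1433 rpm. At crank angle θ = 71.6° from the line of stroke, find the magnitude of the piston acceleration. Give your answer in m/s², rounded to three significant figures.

ω = 2π·1433/60 = 150.1 rad/s
x(θ) = r cosθ + √(L² − r² sin²θ); with ω constant, a = ω²·d²x/dθ².
d²x/dθ² = −r cosθ − r²(cos2θ)/√u − r⁴ sin²2θ/(4u^{3/2}),  u = L² − r² sin²θ = 0.0739288 m².
Substituting r = 0.0574 m, L = 0.2773 m, θ = 71.6°: d²x/dθ² = -0.0084638 m.
a = ω²·d²x/dθ² = (150.1)²·(-0.0084638) = -190.6 m/s²;  |a| = 190.6 m/s².

191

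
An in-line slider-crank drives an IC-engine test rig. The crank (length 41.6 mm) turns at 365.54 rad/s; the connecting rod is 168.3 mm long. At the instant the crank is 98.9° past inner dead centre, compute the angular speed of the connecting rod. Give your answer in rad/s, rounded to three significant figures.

14.4

ω = 365.5 rad/s
The rod makes angle φ with the slider axis where L sinφ = r sinθ; differentiating, L cosφ·φ̇ = r ω cosθ.
L cosφ = √(L² − r² sin²θ) = 0.1632 m.
|ω_rod| = r ω |cosθ| / √(L² − r² sin²θ) = 0.0416·365.5·0.15471/0.1632 = 14.415 rad/s.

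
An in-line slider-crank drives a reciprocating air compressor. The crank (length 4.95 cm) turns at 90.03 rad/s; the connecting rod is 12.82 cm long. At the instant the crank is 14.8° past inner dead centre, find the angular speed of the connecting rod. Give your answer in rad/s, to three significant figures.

33.8

ω = 90.03 rad/s
The rod makes angle φ with the slider axis where L sinφ = r sinθ; differentiating, L cosφ·φ̇ = r ω cosθ.
L cosφ = √(L² − r² sin²θ) = 0.12757 m.
|ω_rod| = r ω |cosθ| / √(L² − r² sin²θ) = 0.0495·90.03·0.96682/0.12757 = 33.773 rad/s.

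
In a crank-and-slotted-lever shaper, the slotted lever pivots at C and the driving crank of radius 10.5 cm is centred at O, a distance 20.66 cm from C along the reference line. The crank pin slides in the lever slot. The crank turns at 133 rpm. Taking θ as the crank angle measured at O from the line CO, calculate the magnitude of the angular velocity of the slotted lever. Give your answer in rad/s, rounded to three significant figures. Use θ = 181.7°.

14.4

ω = 13.93 rad/s (from 133 rpm).
Crank pin A relative to C: A = (d + r cosθ, r sinθ); lever angle φ = atan2(r sinθ, d + r cosθ).
Differentiating tanφ: φ̇ = rω(d cosθ + r)/(d² + r² + 2dr cosθ).
d² + r² + 2dr cosθ = |CA|² = 0.0103417 m²;  d cosθ + r = -0.10151 m.
|ω_lever| = |0.105·13.93·-0.10151| / 0.0103417 = 14.354 rad/s.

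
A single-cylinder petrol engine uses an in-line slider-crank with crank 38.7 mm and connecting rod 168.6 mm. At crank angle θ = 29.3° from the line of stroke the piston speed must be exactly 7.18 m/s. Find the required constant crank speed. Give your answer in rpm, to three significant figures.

3010

For an in-line slider-crank, |v_piston| = rω|sinθ|·[1 + r cosθ/√(L² − r² sin²θ)].
With r = 0.0387 m, L = 0.1686 m, θ = 29.3°: the bracketed kinematic factor |dx/dθ| = 0.022754 m.
ω = v/|dx/dθ| = 7.18/0.022754 = 315.54 rad/s.
N = 60ω/(2π) = 3013.2 rpm.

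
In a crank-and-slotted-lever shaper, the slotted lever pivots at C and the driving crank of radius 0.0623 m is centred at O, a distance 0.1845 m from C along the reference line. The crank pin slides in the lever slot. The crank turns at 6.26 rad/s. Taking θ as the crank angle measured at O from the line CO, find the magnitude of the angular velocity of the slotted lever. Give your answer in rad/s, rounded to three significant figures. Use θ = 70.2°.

1.06

ω = 6.26 rad/s
Crank pin A relative to C: A = (d + r cosθ, r sinθ); lever angle φ = atan2(r sinθ, d + r cosθ).
Differentiating tanφ: φ̇ = rω(d cosθ + r)/(d² + r² + 2dr cosθ).
d² + r² + 2dr cosθ = |CA|² = 0.0457087 m²;  d cosθ + r = +0.1248 m.
|ω_lever| = |0.0623·6.26·+0.1248| / 0.0457087 = 1.0648 rad/s.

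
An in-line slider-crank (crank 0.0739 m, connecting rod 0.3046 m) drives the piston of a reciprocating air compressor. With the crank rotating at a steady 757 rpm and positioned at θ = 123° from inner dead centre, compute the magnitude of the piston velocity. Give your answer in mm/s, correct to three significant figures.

ω = 2π·757/60 = 79.27 rad/s
For an in-line slider-crank, x = r cosθ + √(L² − r² sin²θ), so v = −rω sinθ·[1 + r cosθ/√(L² − r² sin²θ)].
With r = 0.0739 m, L = 0.3046 m, θ = 123°: √(L² − r² sin²θ) = 0.29823 m.
v = −0.0739·79.27·0.83867·[1 + 0.0739·-0.54464/0.29823] = -4.2501 m/s.
|v| = 4.2501 m/s = 4250.1 mm/s.

4250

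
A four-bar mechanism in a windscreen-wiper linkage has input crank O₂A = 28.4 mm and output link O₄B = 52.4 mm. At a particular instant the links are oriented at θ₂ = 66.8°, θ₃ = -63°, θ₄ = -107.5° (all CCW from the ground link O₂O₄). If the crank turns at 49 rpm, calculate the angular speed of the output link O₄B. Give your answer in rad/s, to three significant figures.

ω₂ = 5.131 rad/s (from 49 rpm).
Differentiating the loop-closure r₂e^{iθ₂}+r₃e^{iθ₃}=r₁+r₄e^{iθ₄} gives r₂ω₂e^{iθ₂}+r₃ω₃e^{iθ₃}=r₄ω₄e^{iθ₄}.
Eliminating the other unknown: ω₄ = r₂ω₂ sin(θ₂−θ₃) / [r₄ sin(θ₄−θ₃)].
Numerator sine = +0.76828; denominator sine = -0.70091.
Result = 0.0284·5.131·(+0.76828) / (0.0524·(-0.70091)) = -3.0484 rad/s; magnitude 3.0484 rad/s.

3.05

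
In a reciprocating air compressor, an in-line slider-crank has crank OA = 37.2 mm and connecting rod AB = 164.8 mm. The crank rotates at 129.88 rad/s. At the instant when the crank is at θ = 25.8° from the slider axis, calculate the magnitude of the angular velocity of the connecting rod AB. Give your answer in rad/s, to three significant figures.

26.5

ω = 129.9 rad/s
The rod makes angle φ with the slider axis where L sinφ = r sinθ; differentiating, L cosφ·φ̇ = r ω cosθ.
L cosφ = √(L² − r² sin²θ) = 0.164 m.
|ω_rod| = r ω |cosθ| / √(L² − r² sin²θ) = 0.0372·129.9·0.90032/0.164 = 26.523 rad/s.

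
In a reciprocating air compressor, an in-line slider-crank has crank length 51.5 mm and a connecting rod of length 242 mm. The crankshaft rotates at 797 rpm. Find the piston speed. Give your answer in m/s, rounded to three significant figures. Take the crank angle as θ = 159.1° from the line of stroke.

ω = 2π·797/60 = 83.46 rad/s
For an in-line slider-crank, x = r cosθ + √(L² − r² sin²θ), so v = −rω sinθ·[1 + r cosθ/√(L² − r² sin²θ)].
With r = 0.0515 m, L = 0.242 m, θ = 159.1°: √(L² − r² sin²θ) = 0.2413 m.
v = −0.0515·83.46·0.35674·[1 + 0.0515·-0.93420/0.2413] = -1.2276 m/s.
|v| = 1.2276 m/s.

1.23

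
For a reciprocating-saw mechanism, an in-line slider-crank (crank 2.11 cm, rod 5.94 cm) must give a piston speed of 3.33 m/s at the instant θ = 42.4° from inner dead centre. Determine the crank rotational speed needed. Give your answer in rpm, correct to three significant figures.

1760

For an in-line slider-crank, |v_piston| = rω|sinθ|·[1 + r cosθ/√(L² − r² sin²θ)].
With r = 0.0211 m, L = 0.0594 m, θ = 42.4°: the bracketed kinematic factor |dx/dθ| = 0.018072 m.
ω = v/|dx/dθ| = 3.33/0.018072 = 184.26 rad/s.
N = 60ω/(2π) = 1759.6 rpm.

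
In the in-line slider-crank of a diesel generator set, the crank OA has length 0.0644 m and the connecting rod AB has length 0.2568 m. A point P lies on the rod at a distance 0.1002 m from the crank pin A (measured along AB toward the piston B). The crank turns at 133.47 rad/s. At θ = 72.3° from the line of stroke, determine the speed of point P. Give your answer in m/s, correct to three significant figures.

ω = 133.5 rad/s.  Crank-pin speed |V_A| = rω = 8.5955 m/s, perpendicular to OA.
Rod angle: sinφ = −(r/L) sinθ ⇒ φ = -13.822°; ω_rod = −rω cosθ/√(L²−r²sin²θ) = -10.48 rad/s.
V_P = V_A + ω_rod × AP, with AP = 0.1002 m along the rod.
Components: V_Px = −rω sinθ − a·ω_rod·sinφ = -8.4394 m/s;  V_Py = rω cosθ + a·ω_rod·cosφ = +1.5936 m/s.
|V_P| = √(V_Px² + V_Py²) = 8.5886 m/s.

8.59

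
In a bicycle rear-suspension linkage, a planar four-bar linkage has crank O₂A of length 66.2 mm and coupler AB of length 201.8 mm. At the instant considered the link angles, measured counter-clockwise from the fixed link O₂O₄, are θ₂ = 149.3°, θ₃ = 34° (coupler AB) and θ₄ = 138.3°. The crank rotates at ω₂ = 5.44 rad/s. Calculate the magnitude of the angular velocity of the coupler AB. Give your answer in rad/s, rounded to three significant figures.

0.351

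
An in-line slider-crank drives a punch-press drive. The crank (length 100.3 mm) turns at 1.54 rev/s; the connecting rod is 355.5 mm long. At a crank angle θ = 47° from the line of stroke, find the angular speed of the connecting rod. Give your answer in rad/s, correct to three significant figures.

ω = 9.676 rad/s (converted from 1.54 rev/s).
The rod makes angle φ with the slider axis where L sinφ = r sinθ; differentiating, L cosφ·φ̇ = r ω cosθ.
L cosφ = √(L² − r² sin²θ) = 0.34785 m.
|ω_rod| = r ω |cosθ| / √(L² − r² sin²θ) = 0.1003·9.676·0.68200/0.34785 = 1.9028 rad/s.

1.90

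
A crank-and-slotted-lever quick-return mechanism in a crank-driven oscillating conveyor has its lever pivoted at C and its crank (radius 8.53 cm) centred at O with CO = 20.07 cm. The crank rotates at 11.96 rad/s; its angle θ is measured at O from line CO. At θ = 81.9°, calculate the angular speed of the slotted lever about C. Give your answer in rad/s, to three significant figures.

2.21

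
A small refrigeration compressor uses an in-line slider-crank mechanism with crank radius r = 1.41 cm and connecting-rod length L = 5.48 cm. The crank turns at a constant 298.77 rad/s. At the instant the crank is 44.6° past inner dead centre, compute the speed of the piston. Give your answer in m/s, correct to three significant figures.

3.51

ω = 298.8 rad/s
For an in-line slider-crank, x = r cosθ + √(L² − r² sin²θ), so v = −rω sinθ·[1 + r cosθ/√(L² − r² sin²θ)].
With r = 0.0141 m, L = 0.0548 m, θ = 44.6°: √(L² − r² sin²θ) = 0.053898 m.
v = −0.0141·298.8·0.70215·[1 + 0.0141·0.71203/0.053898] = -3.5089 m/s.
|v| = 3.5089 m/s.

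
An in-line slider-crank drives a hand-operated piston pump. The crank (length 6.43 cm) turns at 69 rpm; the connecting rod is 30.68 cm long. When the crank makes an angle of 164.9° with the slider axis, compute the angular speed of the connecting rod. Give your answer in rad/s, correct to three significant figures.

1.46

ω = 7.226 rad/s (converted from 69 rpm).
The rod makes angle φ with the slider axis where L sinφ = r sinθ; differentiating, L cosφ·φ̇ = r ω cosθ.
L cosφ = √(L² − r² sin²θ) = 0.30634 m.
|ω_rod| = r ω |cosθ| / √(L² − r² sin²θ) = 0.0643·7.226·0.96547/0.30634 = 1.4643 rad/s.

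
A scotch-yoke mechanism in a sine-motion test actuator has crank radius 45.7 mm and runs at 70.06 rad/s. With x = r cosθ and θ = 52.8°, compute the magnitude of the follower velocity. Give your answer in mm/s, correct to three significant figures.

2550

ω = 70.06 rad/s
x = r cosθ ⇒ ẋ = −rω sinθ.
|v| = rω|sinθ| = 0.0457·70.06·|sin 52.8°| = 2.5503 m/s = 2550.3 mm/s.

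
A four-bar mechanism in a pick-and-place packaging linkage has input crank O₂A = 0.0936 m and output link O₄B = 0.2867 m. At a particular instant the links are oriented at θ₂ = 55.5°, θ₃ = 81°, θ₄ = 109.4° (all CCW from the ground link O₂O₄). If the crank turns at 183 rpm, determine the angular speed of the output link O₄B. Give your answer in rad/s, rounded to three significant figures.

ω₂ = 19.16 rad/s (from 183 rpm).
Differentiating the loop-closure r₂e^{iθ₂}+r₃e^{iθ₃}=r₁+r₄e^{iθ₄} gives r₂ω₂e^{iθ₂}+r₃ω₃e^{iθ₃}=r₄ω₄e^{iθ₄}.
Eliminating the other unknown: ω₄ = r₂ω₂ sin(θ₂−θ₃) / [r₄ sin(θ₄−θ₃)].
Numerator sine = -0.43051; denominator sine = +0.47562.
Result = 0.0936·19.16·(-0.43051) / (0.2867·(+0.47562)) = -5.663 rad/s; magnitude 5.663 rad/s.

5.66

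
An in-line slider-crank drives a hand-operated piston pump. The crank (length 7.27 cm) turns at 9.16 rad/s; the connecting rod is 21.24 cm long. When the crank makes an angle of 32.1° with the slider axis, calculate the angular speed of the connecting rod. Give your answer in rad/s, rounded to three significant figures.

ω = 9.16 rad/s
The rod makes angle φ with the slider axis where L sinφ = r sinθ; differentiating, L cosφ·φ̇ = r ω cosθ.
L cosφ = √(L² − r² sin²θ) = 0.20886 m.
|ω_rod| = r ω |cosθ| / √(L² − r² sin²θ) = 0.0727·9.16·0.84712/0.20886 = 2.701 rad/s.

2.70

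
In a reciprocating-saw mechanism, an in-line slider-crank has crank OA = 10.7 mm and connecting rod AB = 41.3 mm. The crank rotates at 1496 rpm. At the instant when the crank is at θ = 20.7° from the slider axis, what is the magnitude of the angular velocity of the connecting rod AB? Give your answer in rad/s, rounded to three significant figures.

ω = 156.7 rad/s (converted from 1496 rpm).
The rod makes angle φ with the slider axis where L sinφ = r sinθ; differentiating, L cosφ·φ̇ = r ω cosθ.
L cosφ = √(L² − r² sin²θ) = 0.041126 m.
|ω_rod| = r ω |cosθ| / √(L² − r² sin²θ) = 0.0107·156.7·0.93544/0.041126 = 38.128 rad/s.

38.1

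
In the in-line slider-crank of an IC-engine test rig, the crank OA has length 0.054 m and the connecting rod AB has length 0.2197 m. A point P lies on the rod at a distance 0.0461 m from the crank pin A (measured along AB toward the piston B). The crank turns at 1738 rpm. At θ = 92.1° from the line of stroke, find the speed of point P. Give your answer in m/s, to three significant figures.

ω = 182 rad/s.  Crank-pin speed |V_A| = rω = 9.8282 m/s, perpendicular to OA.
Rod angle: sinφ = −(r/L) sinθ ⇒ φ = -14.219°; ω_rod = −rω cosθ/√(L²−r²sin²θ) = +1.691 rad/s.
V_P = V_A + ω_rod × AP, with AP = 0.0461 m along the rod.
Components: V_Px = −rω sinθ − a·ω_rod·sinφ = -9.8024 m/s;  V_Py = rω cosθ + a·ω_rod·cosφ = -0.28457 m/s.
|V_P| = √(V_Px² + V_Py²) = 9.8065 m/s.

9.81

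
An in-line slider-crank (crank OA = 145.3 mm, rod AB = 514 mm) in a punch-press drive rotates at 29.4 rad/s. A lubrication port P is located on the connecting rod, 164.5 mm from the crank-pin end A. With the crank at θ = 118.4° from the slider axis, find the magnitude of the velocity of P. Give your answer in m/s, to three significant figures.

ω = 29.4 rad/s.  Crank-pin speed |V_A| = rω = 4.2718 m/s, perpendicular to OA.
Rod angle: sinφ = −(r/L) sinθ ⇒ φ = -14.398°; ω_rod = −rω cosθ/√(L²−r²sin²θ) = +4.0811 rad/s.
V_P = V_A + ω_rod × AP, with AP = 0.1645 m along the rod.
Components: V_Px = −rω sinθ − a·ω_rod·sinφ = -3.5908 m/s;  V_Py = rω cosθ + a·ω_rod·cosφ = -1.3815 m/s.
|V_P| = √(V_Px² + V_Py²) = 3.8474 m/s.

3.85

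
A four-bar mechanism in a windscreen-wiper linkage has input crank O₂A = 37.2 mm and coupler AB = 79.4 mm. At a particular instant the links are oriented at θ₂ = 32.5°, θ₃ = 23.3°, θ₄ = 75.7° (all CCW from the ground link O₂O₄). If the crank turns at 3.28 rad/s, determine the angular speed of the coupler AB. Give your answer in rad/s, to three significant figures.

1.33

ω₂ = 3.28 rad/s
Differentiating the loop-closure r₂e^{iθ₂}+r₃e^{iθ₃}=r₁+r₄e^{iθ₄} gives r₂ω₂e^{iθ₂}+r₃ω₃e^{iθ₃}=r₄ω₄e^{iθ₄}.
Eliminating the other unknown: ω₃ = r₂ω₂ sin(θ₄−θ₂) / [r₃ sin(θ₃−θ₄)].
Numerator sine = +0.68455; denominator sine = -0.79229.
Result = 0.0372·3.28·(+0.68455) / (0.0794·(-0.79229)) = -1.3277 rad/s; magnitude 1.3277 rad/s.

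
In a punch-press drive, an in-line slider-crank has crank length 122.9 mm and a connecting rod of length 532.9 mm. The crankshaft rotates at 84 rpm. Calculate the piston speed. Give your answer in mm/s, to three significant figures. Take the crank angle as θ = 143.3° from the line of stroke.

ω = 2π·84/60 = 8.796 rad/s
For an in-line slider-crank, x = r cosθ + √(L² − r² sin²θ), so v = −rω sinθ·[1 + r cosθ/√(L² − r² sin²θ)].
With r = 0.1229 m, L = 0.5329 m, θ = 143.3°: √(L² − r² sin²θ) = 0.52781 m.
v = −0.1229·8.796·0.59763·[1 + 0.1229·-0.80178/0.52781] = -0.52547 m/s.
|v| = 0.52547 m/s = 525.47 mm/s.

525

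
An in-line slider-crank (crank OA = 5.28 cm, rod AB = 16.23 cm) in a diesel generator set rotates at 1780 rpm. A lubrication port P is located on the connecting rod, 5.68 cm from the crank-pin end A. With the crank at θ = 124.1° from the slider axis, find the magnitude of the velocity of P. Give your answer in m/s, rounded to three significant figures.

ω = 186.4 rad/s.  Crank-pin speed |V_A| = rω = 9.842 m/s, perpendicular to OA.
Rod angle: sinφ = −(r/L) sinθ ⇒ φ = -15.628°; ω_rod = −rω cosθ/√(L²−r²sin²θ) = +35.303 rad/s.
V_P = V_A + ω_rod × AP, with AP = 0.0568 m along the rod.
Components: V_Px = −rω sinθ − a·ω_rod·sinφ = -7.6096 m/s;  V_Py = rω cosθ + a·ω_rod·cosφ = -3.5867 m/s.
|V_P| = √(V_Px² + V_Py²) = 8.4125 m/s.

8.41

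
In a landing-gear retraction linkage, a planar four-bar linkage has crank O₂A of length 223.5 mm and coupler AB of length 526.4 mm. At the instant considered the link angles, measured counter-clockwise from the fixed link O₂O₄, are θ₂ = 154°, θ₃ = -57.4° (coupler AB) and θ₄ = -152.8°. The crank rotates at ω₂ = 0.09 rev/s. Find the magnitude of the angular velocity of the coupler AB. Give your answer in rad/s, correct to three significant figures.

0.193

ω₂ = 0.5655 rad/s (from 0.09 rev/s).
Differentiating the loop-closure r₂e^{iθ₂}+r₃e^{iθ₃}=r₁+r₄e^{iθ₄} gives r₂ω₂e^{iθ₂}+r₃ω₃e^{iθ₃}=r₄ω₄e^{iθ₄}.
Eliminating the other unknown: ω₃ = r₂ω₂ sin(θ₄−θ₂) / [r₃ sin(θ₃−θ₄)].
Numerator sine = +0.80073; denominator sine = +0.99556.
Result = 0.2235·0.5655·(+0.80073) / (0.5264·(+0.99556)) = +0.19311 rad/s; magnitude 0.19311 rad/s.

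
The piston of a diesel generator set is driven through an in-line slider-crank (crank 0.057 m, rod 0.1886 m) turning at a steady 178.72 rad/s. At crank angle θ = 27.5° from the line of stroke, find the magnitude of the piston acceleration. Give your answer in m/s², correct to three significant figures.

1940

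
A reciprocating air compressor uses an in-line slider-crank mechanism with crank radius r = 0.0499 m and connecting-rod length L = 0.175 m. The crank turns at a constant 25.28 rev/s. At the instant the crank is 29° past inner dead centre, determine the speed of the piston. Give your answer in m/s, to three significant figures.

4.81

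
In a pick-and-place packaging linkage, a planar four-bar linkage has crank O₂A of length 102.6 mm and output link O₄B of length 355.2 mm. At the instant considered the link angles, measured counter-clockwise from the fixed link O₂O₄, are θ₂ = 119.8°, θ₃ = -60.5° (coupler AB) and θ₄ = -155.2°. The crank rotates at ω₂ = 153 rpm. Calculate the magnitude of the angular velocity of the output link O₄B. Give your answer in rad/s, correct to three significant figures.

0.0243

ω₂ = 16.02 rad/s (from 153 rpm).
Differentiating the loop-closure r₂e^{iθ₂}+r₃e^{iθ₃}=r₁+r₄e^{iθ₄} gives r₂ω₂e^{iθ₂}+r₃ω₃e^{iθ₃}=r₄ω₄e^{iθ₄}.
Eliminating the other unknown: ω₄ = r₂ω₂ sin(θ₂−θ₃) / [r₄ sin(θ₄−θ₃)].
Numerator sine = -0.00524; denominator sine = -0.99664.
Result = 0.1026·16.02·(-0.00524) / (0.3552·(-0.99664)) = +0.024314 rad/s; magnitude 0.024314 rad/s.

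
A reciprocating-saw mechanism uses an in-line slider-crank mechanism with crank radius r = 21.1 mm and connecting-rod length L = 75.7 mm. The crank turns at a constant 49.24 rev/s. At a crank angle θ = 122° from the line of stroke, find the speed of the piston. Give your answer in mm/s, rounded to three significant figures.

4690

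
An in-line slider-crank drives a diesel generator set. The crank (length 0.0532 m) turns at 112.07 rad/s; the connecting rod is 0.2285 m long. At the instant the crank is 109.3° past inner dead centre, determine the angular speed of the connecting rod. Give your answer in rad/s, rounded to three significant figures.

8.84

ω = 112.1 rad/s
The rod makes angle φ with the slider axis where L sinφ = r sinθ; differentiating, L cosφ·φ̇ = r ω cosθ.
L cosφ = √(L² − r² sin²θ) = 0.22292 m.
|ω_rod| = r ω |cosθ| / √(L² − r² sin²θ) = 0.0532·112.1·0.33051/0.22292 = 8.84 rad/s.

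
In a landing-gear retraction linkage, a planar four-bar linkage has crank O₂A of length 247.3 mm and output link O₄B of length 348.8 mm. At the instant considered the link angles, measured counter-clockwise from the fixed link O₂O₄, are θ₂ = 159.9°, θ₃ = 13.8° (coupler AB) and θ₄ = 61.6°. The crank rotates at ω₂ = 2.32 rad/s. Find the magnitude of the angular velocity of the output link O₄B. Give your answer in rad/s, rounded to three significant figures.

1.24

ω₂ = 2.32 rad/s
Differentiating the loop-closure r₂e^{iθ₂}+r₃e^{iθ₃}=r₁+r₄e^{iθ₄} gives r₂ω₂e^{iθ₂}+r₃ω₃e^{iθ₃}=r₄ω₄e^{iθ₄}.
Eliminating the other unknown: ω₄ = r₂ω₂ sin(θ₂−θ₃) / [r₄ sin(θ₄−θ₃)].
Numerator sine = +0.55775; denominator sine = +0.74080.
Result = 0.2473·2.32·(+0.55775) / (0.3488·(+0.74080)) = +1.2384 rad/s; magnitude 1.2384 rad/s.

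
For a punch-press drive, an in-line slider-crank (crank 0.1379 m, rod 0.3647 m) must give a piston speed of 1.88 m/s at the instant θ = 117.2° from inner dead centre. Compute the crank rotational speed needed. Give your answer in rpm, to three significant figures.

For an in-line slider-crank, |v_piston| = rω|sinθ|·[1 + r cosθ/√(L² − r² sin²θ)].
With r = 0.1379 m, L = 0.3647 m, θ = 117.2°: the bracketed kinematic factor |dx/dθ| = 0.10014 m.
ω = v/|dx/dθ| = 1.88/0.10014 = 18.774 rad/s.
N = 60ω/(2π) = 179.27 rpm.

179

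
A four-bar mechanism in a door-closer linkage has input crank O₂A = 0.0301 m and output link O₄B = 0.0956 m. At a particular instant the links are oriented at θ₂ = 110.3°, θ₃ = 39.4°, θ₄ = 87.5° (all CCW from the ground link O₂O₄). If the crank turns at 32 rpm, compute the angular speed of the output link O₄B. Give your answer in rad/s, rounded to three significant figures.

1.34

ω₂ = 3.351 rad/s (from 32 rpm).
Differentiating the loop-closure r₂e^{iθ₂}+r₃e^{iθ₃}=r₁+r₄e^{iθ₄} gives r₂ω₂e^{iθ₂}+r₃ω₃e^{iθ₃}=r₄ω₄e^{iθ₄}.
Eliminating the other unknown: ω₄ = r₂ω₂ sin(θ₂−θ₃) / [r₄ sin(θ₄−θ₃)].
Numerator sine = +0.94495; denominator sine = +0.74431.
Result = 0.0301·3.351·(+0.94495) / (0.0956·(+0.74431)) = +1.3395 rad/s; magnitude 1.3395 rad/s.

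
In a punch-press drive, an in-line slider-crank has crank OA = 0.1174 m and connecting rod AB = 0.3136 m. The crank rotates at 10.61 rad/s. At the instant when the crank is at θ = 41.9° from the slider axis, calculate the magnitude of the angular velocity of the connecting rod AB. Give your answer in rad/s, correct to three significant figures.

3.05

ω = 10.61 rad/s
The rod makes angle φ with the slider axis where L sinφ = r sinθ; differentiating, L cosφ·φ̇ = r ω cosθ.
L cosφ = √(L² − r² sin²θ) = 0.30364 m.
|ω_rod| = r ω |cosθ| / √(L² − r² sin²θ) = 0.1174·10.61·0.74431/0.30364 = 3.0534 rad/s.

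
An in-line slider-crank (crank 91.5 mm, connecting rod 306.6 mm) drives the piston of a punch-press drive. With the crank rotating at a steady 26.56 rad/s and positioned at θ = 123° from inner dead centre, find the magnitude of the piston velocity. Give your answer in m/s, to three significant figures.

1.70

ω = 26.56 rad/s
For an in-line slider-crank, x = r cosθ + √(L² − r² sin²θ), so v = −rω sinθ·[1 + r cosθ/√(L² − r² sin²θ)].
With r = 0.0915 m, L = 0.3066 m, θ = 123°: √(L² − r² sin²θ) = 0.29684 m.
v = −0.0915·26.56·0.83867·[1 + 0.0915·-0.54464/0.29684] = -1.696 m/s.
|v| = 1.696 m/s.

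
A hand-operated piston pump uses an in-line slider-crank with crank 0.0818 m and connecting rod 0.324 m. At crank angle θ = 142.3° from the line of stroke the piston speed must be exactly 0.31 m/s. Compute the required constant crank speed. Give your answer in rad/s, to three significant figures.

7.77

For an in-line slider-crank, |v_piston| = rω|sinθ|·[1 + r cosθ/√(L² − r² sin²θ)].
With r = 0.0818 m, L = 0.324 m, θ = 142.3°: the bracketed kinematic factor |dx/dθ| = 0.039909 m.
ω = v/|dx/dθ| = 0.31/0.039909 = 7.7677 rad/s.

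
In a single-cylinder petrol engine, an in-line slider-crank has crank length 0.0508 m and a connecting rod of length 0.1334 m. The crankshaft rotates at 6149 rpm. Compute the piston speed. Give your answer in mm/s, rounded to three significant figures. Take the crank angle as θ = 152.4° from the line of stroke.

9960

ω = 2π·6149/60 = 643.9 rad/s
For an in-line slider-crank, x = r cosθ + √(L² − r² sin²θ), so v = −rω sinθ·[1 + r cosθ/√(L² − r² sin²θ)].
With r = 0.0508 m, L = 0.1334 m, θ = 152.4°: √(L² − r² sin²θ) = 0.13131 m.
v = −0.0508·643.9·0.46330·[1 + 0.0508·-0.88620/0.13131] = -9.9591 m/s.
|v| = 9.9591 m/s = 9959.1 mm/s.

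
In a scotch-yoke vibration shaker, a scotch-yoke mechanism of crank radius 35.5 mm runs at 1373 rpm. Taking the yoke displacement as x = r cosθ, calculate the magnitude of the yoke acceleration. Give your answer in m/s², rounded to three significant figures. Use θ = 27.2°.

ω = 143.8 rad/s (from 1373 rpm).
x = r cosθ ⇒ ẍ = −rω² cosθ (ω constant).
|a| = rω²|cosθ| = 0.0355·(143.8)²·|cos 27.2°| = 652.73 m/s².

653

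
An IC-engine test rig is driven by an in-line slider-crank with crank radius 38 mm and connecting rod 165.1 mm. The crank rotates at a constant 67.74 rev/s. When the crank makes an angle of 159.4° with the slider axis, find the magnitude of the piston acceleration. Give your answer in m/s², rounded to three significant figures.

5240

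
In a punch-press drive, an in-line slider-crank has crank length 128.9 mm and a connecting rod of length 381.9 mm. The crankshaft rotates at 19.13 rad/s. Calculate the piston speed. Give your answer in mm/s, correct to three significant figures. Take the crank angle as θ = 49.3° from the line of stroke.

2300

ω = 19.13 rad/s
For an in-line slider-crank, x = r cosθ + √(L² − r² sin²θ), so v = −rω sinθ·[1 + r cosθ/√(L² − r² sin²θ)].
With r = 0.1289 m, L = 0.3819 m, θ = 49.3°: √(L² − r² sin²θ) = 0.36919 m.
v = −0.1289·19.13·0.75813·[1 + 0.1289·0.65210/0.36919] = -2.2951 m/s.
|v| = 2.2951 m/s = 2295.1 mm/s.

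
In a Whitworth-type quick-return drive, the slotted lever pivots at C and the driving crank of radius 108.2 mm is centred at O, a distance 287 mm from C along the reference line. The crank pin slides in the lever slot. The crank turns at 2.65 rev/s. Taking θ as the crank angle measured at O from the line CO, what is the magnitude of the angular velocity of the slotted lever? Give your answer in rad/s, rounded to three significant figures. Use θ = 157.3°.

ω = 16.65 rad/s (from 2.65 rev/s).
Crank pin A relative to C: A = (d + r cosθ, r sinθ); lever angle φ = atan2(r sinθ, d + r cosθ).
Differentiating tanφ: φ̇ = rω(d cosθ + r)/(d² + r² + 2dr cosθ).
d² + r² + 2dr cosθ = |CA|² = 0.0367804 m²;  d cosθ + r = -0.15657 m.
|ω_lever| = |0.1082·16.65·-0.15657| / 0.0367804 = 7.669 rad/s.

7.67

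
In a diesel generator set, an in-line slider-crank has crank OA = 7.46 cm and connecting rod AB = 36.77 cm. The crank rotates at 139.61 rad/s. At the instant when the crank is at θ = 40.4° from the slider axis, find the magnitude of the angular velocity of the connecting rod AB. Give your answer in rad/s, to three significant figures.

21.8

ω = 139.6 rad/s
The rod makes angle φ with the slider axis where L sinφ = r sinθ; differentiating, L cosφ·φ̇ = r ω cosθ.
L cosφ = √(L² − r² sin²θ) = 0.36451 m.
|ω_rod| = r ω |cosθ| / √(L² − r² sin²θ) = 0.0746·139.6·0.76154/0.36451 = 21.759 rad/s.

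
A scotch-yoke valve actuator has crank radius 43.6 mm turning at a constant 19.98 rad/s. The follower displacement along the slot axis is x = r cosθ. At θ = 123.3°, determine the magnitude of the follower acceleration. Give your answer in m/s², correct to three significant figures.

ω = 19.98 rad/s
x = r cosθ ⇒ ẍ = −rω² cosθ (ω constant).
|a| = rω²|cosθ| = 0.0436·(19.98)²·|cos 123.3°| = 9.5558 m/s².

9.56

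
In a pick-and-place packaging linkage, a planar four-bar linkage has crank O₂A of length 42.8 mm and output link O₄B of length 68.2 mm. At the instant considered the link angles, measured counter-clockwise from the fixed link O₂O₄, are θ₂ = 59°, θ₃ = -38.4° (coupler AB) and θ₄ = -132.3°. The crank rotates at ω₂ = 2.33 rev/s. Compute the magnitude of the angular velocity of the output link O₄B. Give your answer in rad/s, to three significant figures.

9.13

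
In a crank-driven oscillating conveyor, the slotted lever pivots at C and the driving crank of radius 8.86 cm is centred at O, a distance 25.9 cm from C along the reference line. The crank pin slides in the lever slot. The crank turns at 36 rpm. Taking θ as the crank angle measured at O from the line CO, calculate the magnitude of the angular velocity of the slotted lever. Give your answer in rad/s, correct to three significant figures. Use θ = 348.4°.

0.954

ω = 3.77 rad/s (from 36 rpm).
Crank pin A relative to C: A = (d + r cosθ, r sinθ); lever angle φ = atan2(r sinθ, d + r cosθ).
Differentiating tanφ: φ̇ = rω(d cosθ + r)/(d² + r² + 2dr cosθ).
d² + r² + 2dr cosθ = |CA|² = 0.119888 m²;  d cosθ + r = +0.34231 m.
|ω_lever| = |0.0886·3.77·+0.34231| / 0.119888 = 0.95369 rad/s.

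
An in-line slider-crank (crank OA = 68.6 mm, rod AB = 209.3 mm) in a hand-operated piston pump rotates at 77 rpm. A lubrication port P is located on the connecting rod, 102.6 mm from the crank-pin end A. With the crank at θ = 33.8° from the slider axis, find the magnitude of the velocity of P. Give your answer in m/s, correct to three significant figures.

0.421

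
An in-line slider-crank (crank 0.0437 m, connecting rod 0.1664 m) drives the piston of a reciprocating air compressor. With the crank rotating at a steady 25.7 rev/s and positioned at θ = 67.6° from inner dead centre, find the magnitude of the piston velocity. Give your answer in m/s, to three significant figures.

7.20

ω = 2π·25.7 = 161.5 rad/s
For an in-line slider-crank, x = r cosθ + √(L² − r² sin²θ), so v = −rω sinθ·[1 + r cosθ/√(L² − r² sin²θ)].
With r = 0.0437 m, L = 0.1664 m, θ = 67.6°: √(L² − r² sin²θ) = 0.16142 m.
v = −0.0437·161.5·0.92455·[1 + 0.0437·0.38107/0.16142] = -7.1972 m/s.
|v| = 7.1972 m/s.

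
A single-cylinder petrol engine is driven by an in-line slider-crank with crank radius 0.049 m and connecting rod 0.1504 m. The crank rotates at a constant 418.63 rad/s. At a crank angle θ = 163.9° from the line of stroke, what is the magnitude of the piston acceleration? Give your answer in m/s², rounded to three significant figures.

ω = 418.6 rad/s
x(θ) = r cosθ + √(L² − r² sin²θ); with ω constant, a = ω²·d²x/dθ².
d²x/dθ² = −r cosθ − r²(cos2θ)/√u − r⁴ sin²2θ/(4u^{3/2}),  u = L² − r² sin²θ = 0.0224355 m².
Substituting r = 0.049 m, L = 0.1504 m, θ = 163.9°: d²x/dθ² = +0.033392 m.
a = ω²·d²x/dθ² = (418.6)²·(+0.033392) = +5852 m/s²;  |a| = 5852 m/s².

5850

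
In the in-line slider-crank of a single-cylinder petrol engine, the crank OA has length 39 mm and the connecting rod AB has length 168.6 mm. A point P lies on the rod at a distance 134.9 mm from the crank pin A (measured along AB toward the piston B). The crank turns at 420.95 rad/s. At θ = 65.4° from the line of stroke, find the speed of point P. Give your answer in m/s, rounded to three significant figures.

16.2

ω = 420.9 rad/s.  Crank-pin speed |V_A| = rω = 16.417 m/s, perpendicular to OA.
Rod angle: sinφ = −(r/L) sinθ ⇒ φ = -12.141°; ω_rod = −rω cosθ/√(L²−r²sin²θ) = -41.462 rad/s.
V_P = V_A + ω_rod × AP, with AP = 0.1349 m along the rod.
Components: V_Px = −rω sinθ − a·ω_rod·sinφ = -16.103 m/s;  V_Py = rω cosθ + a·ω_rod·cosφ = +1.366 m/s.
|V_P| = √(V_Px² + V_Py²) = 16.161 m/s.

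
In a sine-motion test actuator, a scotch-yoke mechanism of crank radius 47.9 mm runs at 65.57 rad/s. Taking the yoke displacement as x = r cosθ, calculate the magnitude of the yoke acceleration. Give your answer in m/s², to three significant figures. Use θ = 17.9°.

196

ω = 65.57 rad/s
x = r cosθ ⇒ ẍ = −rω² cosθ (ω constant).
|a| = rω²|cosθ| = 0.0479·(65.57)²·|cos 17.9°| = 195.97 m/s².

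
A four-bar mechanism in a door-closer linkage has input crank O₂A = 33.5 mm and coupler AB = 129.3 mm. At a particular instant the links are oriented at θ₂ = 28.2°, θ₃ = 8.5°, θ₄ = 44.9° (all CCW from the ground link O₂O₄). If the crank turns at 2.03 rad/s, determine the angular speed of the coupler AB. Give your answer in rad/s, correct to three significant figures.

0.255

ω₂ = 2.03 rad/s
Differentiating the loop-closure r₂e^{iθ₂}+r₃e^{iθ₃}=r₁+r₄e^{iθ₄} gives r₂ω₂e^{iθ₂}+r₃ω₃e^{iθ₃}=r₄ω₄e^{iθ₄}.
Eliminating the other unknown: ω₃ = r₂ω₂ sin(θ₄−θ₂) / [r₃ sin(θ₃−θ₄)].
Numerator sine = +0.28736; denominator sine = -0.59342.
Result = 0.0335·2.03·(+0.28736) / (0.1293·(-0.59342)) = -0.25469 rad/s; magnitude 0.25469 rad/s.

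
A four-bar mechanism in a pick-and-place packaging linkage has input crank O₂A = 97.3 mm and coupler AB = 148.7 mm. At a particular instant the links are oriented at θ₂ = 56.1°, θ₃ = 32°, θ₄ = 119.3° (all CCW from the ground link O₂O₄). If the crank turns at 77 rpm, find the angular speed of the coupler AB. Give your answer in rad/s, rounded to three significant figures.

4.71

ω₂ = 8.063 rad/s (from 77 rpm).
Differentiating the loop-closure r₂e^{iθ₂}+r₃e^{iθ₃}=r₁+r₄e^{iθ₄} gives r₂ω₂e^{iθ₂}+r₃ω₃e^{iθ₃}=r₄ω₄e^{iθ₄}.
Eliminating the other unknown: ω₃ = r₂ω₂ sin(θ₄−θ₂) / [r₃ sin(θ₃−θ₄)].
Numerator sine = +0.89259; denominator sine = -0.99889.
Result = 0.0973·8.063·(+0.89259) / (0.1487·(-0.99889)) = -4.7147 rad/s; magnitude 4.7147 rad/s.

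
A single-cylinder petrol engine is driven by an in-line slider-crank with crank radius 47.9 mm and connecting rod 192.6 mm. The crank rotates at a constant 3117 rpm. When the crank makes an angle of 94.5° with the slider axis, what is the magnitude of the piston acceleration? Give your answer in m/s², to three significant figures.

ω = 2π·3117/60 = 326.4 rad/s
x(θ) = r cosθ + √(L² − r² sin²θ); with ω constant, a = ω²·d²x/dθ².
d²x/dθ² = −r cosθ − r²(cos2θ)/√u − r⁴ sin²2θ/(4u^{3/2}),  u = L² − r² sin²θ = 0.0348145 m².
Substituting r = 0.0479 m, L = 0.1926 m, θ = 94.5°: d²x/dθ² = +0.015899 m.
a = ω²·d²x/dθ² = (326.4)²·(+0.015899) = +1693.9 m/s²;  |a| = 1693.9 m/s².

1690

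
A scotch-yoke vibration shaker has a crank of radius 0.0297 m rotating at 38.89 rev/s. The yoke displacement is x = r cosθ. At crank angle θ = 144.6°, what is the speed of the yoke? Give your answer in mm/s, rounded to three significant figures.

ω = 244.4 rad/s (from 38.89 rev/s).
x = r cosθ ⇒ ẋ = −rω sinθ.
|v| = rω|sinθ| = 0.0297·244.4·|sin 144.6°| = 4.204 m/s = 4204 mm/s.

4200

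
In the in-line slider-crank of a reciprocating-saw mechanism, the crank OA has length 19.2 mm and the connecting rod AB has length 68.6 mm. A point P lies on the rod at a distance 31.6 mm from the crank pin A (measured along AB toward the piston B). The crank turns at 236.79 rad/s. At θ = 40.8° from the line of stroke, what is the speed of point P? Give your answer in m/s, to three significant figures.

ω = 236.8 rad/s.  Crank-pin speed |V_A| = rω = 4.5464 m/s, perpendicular to OA.
Rod angle: sinφ = −(r/L) sinθ ⇒ φ = -10.538°; ω_rod = −rω cosθ/√(L²−r²sin²θ) = -51.029 rad/s.
V_P = V_A + ω_rod × AP, with AP = 0.0316 m along the rod.
Components: V_Px = −rω sinθ − a·ω_rod·sinφ = -3.2656 m/s;  V_Py = rω cosθ + a·ω_rod·cosφ = +1.8562 m/s.
|V_P| = √(V_Px² + V_Py²) = 3.7563 m/s.

3.76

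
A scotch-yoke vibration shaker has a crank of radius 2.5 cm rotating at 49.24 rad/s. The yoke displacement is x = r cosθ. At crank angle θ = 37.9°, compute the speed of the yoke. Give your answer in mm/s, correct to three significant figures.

ω = 49.24 rad/s
x = r cosθ ⇒ ẋ = −rω sinθ.
|v| = rω|sinθ| = 0.025·49.24·|sin 37.9°| = 0.75619 m/s = 756.19 mm/s.

756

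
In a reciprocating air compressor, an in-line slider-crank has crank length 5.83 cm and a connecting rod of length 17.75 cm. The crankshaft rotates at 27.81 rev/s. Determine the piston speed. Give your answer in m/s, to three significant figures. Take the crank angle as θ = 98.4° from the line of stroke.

ω = 2π·27.8 = 174.7 rad/s
For an in-line slider-crank, x = r cosθ + √(L² − r² sin²θ), so v = −rω sinθ·[1 + r cosθ/√(L² − r² sin²θ)].
With r = 0.0583 m, L = 0.1775 m, θ = 98.4°: √(L² − r² sin²θ) = 0.16787 m.
v = −0.0583·174.7·0.98927·[1 + 0.0583·-0.14608/0.16787] = -9.5665 m/s.
|v| = 9.5665 m/s.

9.57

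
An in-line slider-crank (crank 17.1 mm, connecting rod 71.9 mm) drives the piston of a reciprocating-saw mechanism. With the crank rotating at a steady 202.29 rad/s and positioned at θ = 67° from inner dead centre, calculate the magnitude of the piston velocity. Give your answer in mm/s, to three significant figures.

3490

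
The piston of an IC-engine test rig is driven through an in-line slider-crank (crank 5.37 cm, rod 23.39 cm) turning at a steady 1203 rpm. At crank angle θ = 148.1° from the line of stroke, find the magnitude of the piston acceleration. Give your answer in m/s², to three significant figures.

ω = 2π·1203/60 = 126 rad/s
x(θ) = r cosθ + √(L² − r² sin²θ); with ω constant, a = ω²·d²x/dθ².
d²x/dθ² = −r cosθ − r²(cos2θ)/√u − r⁴ sin²2θ/(4u^{3/2}),  u = L² − r² sin²θ = 0.0539039 m².
Substituting r = 0.0537 m, L = 0.2339 m, θ = 148.1°: d²x/dθ² = +0.039972 m.
a = ω²·d²x/dθ² = (126)²·(+0.039972) = +634.38 m/s²;  |a| = 634.38 m/s².

634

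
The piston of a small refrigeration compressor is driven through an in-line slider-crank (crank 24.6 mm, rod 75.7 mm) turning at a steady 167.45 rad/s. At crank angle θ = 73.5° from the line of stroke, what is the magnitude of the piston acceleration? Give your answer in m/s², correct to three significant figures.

0.112

ω = 167.4 rad/s
x(θ) = r cosθ + √(L² − r² sin²θ); with ω constant, a = ω²·d²x/dθ².
d²x/dθ² = −r cosθ − r²(cos2θ)/√u − r⁴ sin²2θ/(4u^{3/2}),  u = L² − r² sin²θ = 0.00517415 m².
Substituting r = 0.0246 m, L = 0.0757 m, θ = 73.5°: d²x/dθ² = -4.0109e-06 m.
a = ω²·d²x/dθ² = (167.4)²·(-4.0109e-06) = -0.11246 m/s²;  |a| = 0.11246 m/s².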